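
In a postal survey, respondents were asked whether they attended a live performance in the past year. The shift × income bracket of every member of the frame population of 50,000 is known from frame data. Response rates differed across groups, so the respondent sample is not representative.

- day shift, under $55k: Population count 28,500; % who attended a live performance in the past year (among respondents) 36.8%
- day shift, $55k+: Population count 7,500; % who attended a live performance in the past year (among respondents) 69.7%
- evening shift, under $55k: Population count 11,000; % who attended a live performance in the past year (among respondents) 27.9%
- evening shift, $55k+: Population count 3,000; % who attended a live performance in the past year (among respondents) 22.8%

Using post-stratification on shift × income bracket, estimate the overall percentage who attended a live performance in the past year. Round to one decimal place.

38.9%

Post-stratification weights by population share, not respondent share:
  day shift, under $55k: (28,500/50,000) × 36.8 = 20.976
  day shift, $55k+: (7,500/50,000) × 69.7 = 10.455
  evening shift, under $55k: (11,000/50,000) × 27.9 = 6.138
  evening shift, $55k+: (3,000/50,000) × 22.8 = 1.368
Post-stratified estimate = 38.937 → 38.9%.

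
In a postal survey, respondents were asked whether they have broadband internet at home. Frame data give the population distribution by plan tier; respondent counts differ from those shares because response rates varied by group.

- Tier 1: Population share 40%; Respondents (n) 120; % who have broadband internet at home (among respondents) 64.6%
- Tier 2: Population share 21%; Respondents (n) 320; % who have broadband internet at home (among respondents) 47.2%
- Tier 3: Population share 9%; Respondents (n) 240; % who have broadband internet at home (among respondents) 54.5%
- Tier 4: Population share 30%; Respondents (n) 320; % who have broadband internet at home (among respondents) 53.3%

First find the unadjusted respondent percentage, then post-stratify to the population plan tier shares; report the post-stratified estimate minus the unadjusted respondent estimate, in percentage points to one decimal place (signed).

Without adjustment, the pooled respondent share is:
  (120/1000)×64.6 + (320/1000)×47.2 + (240/1000)×54.5 + (320/1000)×53.3 = 52.992%
Reweighting by population plan tier shares:
  0.4×64.6 + 0.21×47.2 + 0.09×54.5 + 0.3×53.3 = 56.647%
Difference = 56.647 − 52.992 = 3.655 pp.

+3.7 percentage points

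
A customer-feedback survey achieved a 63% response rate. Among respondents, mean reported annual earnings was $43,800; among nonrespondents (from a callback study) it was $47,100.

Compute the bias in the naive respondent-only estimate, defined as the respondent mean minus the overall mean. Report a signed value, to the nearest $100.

Nonresponse fraction = 1 − 0.63 = 0.37.
Bias = (nonresponse fraction) × (respondent mean − nonrespondent mean)
     = 0.37 × (43,800 − 47,100) = 0.37 × -3300 = -1221.

-$1,200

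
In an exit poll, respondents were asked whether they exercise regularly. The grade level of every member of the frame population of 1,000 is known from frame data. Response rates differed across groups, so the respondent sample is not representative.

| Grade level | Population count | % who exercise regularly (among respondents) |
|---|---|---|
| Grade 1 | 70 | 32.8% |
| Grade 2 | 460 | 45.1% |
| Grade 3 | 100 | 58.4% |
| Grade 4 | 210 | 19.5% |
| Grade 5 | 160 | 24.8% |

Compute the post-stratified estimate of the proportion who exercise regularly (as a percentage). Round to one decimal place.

36.9%

Reweight to the known grade level distribution:
  Grade 1: (70/1,000) × 32.8 = 2.296
  Grade 2: (460/1,000) × 45.1 = 20.746
  Grade 3: (100/1,000) × 58.4 = 5.84
  Grade 4: (210/1,000) × 19.5 = 4.095
  Grade 5: (160/1,000) × 24.8 = 3.968
Post-stratified estimate = 36.945 → 36.9%.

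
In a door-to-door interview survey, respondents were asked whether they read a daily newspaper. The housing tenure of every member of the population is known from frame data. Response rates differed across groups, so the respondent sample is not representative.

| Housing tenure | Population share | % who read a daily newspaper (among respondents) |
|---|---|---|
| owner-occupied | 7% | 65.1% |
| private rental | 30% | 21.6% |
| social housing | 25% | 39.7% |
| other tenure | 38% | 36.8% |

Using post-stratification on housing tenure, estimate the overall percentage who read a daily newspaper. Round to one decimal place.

Weight each group's respondent value by its population share:
  owner-occupied: 0.07 × 65.1 = 4.557
  private rental: 0.3 × 21.6 = 6.48
  social housing: 0.25 × 39.7 = 9.925
  other tenure: 0.38 × 36.8 = 13.984
Post-stratified estimate = 34.946 → 34.9%.

34.9%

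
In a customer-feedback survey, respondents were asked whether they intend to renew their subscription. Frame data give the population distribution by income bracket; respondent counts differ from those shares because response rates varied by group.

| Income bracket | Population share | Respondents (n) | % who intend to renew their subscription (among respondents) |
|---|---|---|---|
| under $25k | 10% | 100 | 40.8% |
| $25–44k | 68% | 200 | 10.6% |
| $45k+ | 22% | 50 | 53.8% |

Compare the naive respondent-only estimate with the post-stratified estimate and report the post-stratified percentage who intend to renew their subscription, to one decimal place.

Unadjusted (pooled respondent) estimate weights by respondent counts:
  (100/350)×40.8 + (200/350)×10.6 + (50/350)×53.8 = 25.4%
Post-stratifying to population shares instead:
  0.1×40.8 + 0.68×10.6 + 0.22×53.8 = 23.124%

23.1%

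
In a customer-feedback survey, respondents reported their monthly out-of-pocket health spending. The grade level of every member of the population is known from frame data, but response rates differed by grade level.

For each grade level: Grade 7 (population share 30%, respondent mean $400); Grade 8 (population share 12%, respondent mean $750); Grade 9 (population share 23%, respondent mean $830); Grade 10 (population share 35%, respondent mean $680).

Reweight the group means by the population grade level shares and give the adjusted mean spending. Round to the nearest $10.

Weight each group's respondent value by its population share:
  Grade 7: 0.3 × 400 = 120
  Grade 8: 0.12 × 750 = 90
  Grade 9: 0.23 × 830 = 190.9
  Grade 10: 0.35 × 680 = 238
Post-stratified estimate = 638.9 → $640.

$640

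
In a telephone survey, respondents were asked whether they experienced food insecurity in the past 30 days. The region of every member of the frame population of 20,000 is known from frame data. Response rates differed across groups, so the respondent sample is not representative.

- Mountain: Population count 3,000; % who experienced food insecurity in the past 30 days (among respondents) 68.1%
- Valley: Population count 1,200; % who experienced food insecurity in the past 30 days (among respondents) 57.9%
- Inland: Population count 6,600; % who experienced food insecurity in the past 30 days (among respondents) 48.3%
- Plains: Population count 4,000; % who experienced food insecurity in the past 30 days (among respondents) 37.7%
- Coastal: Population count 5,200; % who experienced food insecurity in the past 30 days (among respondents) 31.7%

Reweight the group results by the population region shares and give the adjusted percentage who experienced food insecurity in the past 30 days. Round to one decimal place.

45.4%

Reweight to the known region distribution:
  Mountain: (3,000/20,000) × 68.1 = 10.215
  Valley: (1,200/20,000) × 57.9 = 3.474
  Inland: (6,600/20,000) × 48.3 = 15.939
  Plains: (4,000/20,000) × 37.7 = 7.54
  Coastal: (5,200/20,000) × 31.7 = 8.242
Post-stratified estimate = 45.41 → 45.4%.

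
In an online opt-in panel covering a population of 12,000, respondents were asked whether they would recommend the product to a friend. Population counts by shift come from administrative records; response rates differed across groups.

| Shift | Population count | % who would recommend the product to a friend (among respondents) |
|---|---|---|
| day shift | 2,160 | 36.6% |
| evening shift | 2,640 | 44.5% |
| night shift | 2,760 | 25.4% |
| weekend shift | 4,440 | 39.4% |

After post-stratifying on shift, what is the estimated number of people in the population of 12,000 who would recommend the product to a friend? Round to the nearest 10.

Estimated count per cell = population count × respondent percentage:
  day shift: 2,160 × 36.6% = 790.56
  evening shift: 2,640 × 44.5% = 1174.8
  night shift: 2,760 × 25.4% = 701.04
  weekend shift: 4,440 × 39.4% = 1749.36
Estimated total = 4415.76 → 4,420.

4,420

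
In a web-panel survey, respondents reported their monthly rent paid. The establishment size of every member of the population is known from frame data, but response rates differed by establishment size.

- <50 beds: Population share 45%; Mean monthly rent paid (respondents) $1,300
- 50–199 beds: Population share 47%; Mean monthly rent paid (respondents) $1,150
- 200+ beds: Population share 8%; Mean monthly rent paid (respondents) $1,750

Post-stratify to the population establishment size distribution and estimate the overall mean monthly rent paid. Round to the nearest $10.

Reweight to the known establishment size distribution:
  <50 beds: 0.45 × 1300 = 585
  50–199 beds: 0.47 × 1150 = 540.5
  200+ beds: 0.08 × 1750 = 140
Post-stratified estimate = 1265.5 → $1,270.

$1,270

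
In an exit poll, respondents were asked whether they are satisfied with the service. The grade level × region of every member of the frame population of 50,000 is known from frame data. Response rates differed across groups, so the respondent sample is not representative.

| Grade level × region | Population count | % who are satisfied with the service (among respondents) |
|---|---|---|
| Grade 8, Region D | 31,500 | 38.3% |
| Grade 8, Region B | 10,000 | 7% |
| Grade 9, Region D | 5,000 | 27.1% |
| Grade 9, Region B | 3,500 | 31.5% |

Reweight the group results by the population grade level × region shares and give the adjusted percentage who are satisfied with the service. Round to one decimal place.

30.4%

Post-stratification weights by population share, not respondent share:
  Grade 8, Region D: (31,500/50,000) × 38.3 = 24.129
  Grade 8, Region B: (10,000/50,000) × 7 = 1.4
  Grade 9, Region D: (5,000/50,000) × 27.1 = 2.71
  Grade 9, Region B: (3,500/50,000) × 31.5 = 2.205
Post-stratified estimate = 30.444 → 30.4%.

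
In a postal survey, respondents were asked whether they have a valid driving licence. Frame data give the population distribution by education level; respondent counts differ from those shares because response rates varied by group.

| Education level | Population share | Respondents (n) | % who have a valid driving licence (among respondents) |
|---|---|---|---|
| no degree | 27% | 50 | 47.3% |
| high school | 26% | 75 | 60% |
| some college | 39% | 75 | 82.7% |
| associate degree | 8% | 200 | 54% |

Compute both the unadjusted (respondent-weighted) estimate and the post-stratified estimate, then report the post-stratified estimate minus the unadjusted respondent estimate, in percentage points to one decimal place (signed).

Unadjusted (pooled respondent) estimate weights by respondent counts:
  (50/400)×47.3 + (75/400)×60 + (75/400)×82.7 + (200/400)×54 = 59.6688%
Reweighting by population education level shares:
  0.27×47.3 + 0.26×60 + 0.39×82.7 + 0.08×54 = 64.944%
Difference = 64.944 − 59.6688 = 5.2752 pp.

+5.3 percentage points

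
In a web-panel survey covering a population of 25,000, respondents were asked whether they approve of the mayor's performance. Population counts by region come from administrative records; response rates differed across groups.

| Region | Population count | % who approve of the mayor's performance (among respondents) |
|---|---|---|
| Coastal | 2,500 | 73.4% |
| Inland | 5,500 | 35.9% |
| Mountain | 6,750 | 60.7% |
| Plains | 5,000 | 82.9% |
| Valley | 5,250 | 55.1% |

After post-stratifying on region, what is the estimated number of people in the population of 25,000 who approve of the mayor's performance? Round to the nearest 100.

14,900

Each cell contributes its population count × the respondent rate:
  Coastal: 2,500 × 73.4% = 1835
  Inland: 5,500 × 35.9% = 1974.5
  Mountain: 6,750 × 60.7% = 4097.25
  Plains: 5,000 × 82.9% = 4145
  Valley: 5,250 × 55.1% = 2892.75
Estimated total = 14944.5 → 14,900.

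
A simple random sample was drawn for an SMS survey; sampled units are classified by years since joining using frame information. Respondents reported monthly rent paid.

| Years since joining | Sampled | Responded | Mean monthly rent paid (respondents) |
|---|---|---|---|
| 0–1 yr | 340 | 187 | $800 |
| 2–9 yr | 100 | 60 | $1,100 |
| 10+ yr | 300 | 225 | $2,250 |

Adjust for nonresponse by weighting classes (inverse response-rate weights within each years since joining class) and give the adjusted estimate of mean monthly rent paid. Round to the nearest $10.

Class response rates: 0–1 yr 187/340 = 55%, 2–9 yr 60/100 = 60%, 10+ yr 225/300 = 75%.
Weighting each respondent by the inverse class response rate inflates each class back to its sampled size, so the class weight is n_sampled:
  0–1 yr: 340 × 800 = 272,000
  2–9 yr: 100 × 1100 = 110,000
  10+ yr: 300 × 2250 = 675,000
Adjusted estimate = 1,057,000 / 740 = 1428.38 → $1,430.

$1,430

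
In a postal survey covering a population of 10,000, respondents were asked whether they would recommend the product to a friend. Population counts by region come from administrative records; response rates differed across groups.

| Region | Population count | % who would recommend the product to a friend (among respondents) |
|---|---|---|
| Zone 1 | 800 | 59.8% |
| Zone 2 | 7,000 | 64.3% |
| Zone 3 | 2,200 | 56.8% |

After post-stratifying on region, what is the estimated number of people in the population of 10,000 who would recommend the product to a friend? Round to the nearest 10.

Each cell contributes its population count × the respondent rate:
  Zone 1: 800 × 59.8% = 478.4
  Zone 2: 7,000 × 64.3% = 4501
  Zone 3: 2,200 × 56.8% = 1249.6
Estimated total = 6229 → 6,230.

6,230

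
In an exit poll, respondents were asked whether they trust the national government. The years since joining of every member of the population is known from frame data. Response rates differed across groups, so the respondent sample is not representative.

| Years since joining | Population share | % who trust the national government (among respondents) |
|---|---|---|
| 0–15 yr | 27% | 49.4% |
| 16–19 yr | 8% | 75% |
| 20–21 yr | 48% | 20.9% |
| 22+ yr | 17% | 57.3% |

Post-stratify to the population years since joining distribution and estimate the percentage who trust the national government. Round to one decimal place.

39.1%

Weight each group's respondent value by its population share:
  0–15 yr: 0.27 × 49.4 = 13.338
  16–19 yr: 0.08 × 75 = 6
  20–21 yr: 0.48 × 20.9 = 10.032
  22+ yr: 0.17 × 57.3 = 9.741
Post-stratified estimate = 39.111 → 39.1%.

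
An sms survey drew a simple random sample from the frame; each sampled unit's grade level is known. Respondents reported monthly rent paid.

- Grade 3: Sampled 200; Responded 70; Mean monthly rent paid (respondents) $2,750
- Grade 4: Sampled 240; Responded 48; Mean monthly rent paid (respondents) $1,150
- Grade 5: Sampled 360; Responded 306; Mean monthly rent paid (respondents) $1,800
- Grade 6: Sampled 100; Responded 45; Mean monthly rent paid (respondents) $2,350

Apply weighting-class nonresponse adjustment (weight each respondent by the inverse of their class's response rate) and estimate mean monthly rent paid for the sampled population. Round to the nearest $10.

Class response rates: Grade 3 70/200 = 35%, Grade 4 48/240 = 20%, Grade 5 306/360 = 85%, Grade 6 45/100 = 45%.
With weight = n_sampled/n_responded per class, the weighted class total is n_sampled:
  Grade 3: 200 × 2750 = 550,000
  Grade 4: 240 × 1150 = 276,000
  Grade 5: 360 × 1800 = 648,000
  Grade 6: 100 × 2350 = 235,000
Adjusted estimate = 1,709,000 / 900 = 1898.89 → $1,900.

$1,900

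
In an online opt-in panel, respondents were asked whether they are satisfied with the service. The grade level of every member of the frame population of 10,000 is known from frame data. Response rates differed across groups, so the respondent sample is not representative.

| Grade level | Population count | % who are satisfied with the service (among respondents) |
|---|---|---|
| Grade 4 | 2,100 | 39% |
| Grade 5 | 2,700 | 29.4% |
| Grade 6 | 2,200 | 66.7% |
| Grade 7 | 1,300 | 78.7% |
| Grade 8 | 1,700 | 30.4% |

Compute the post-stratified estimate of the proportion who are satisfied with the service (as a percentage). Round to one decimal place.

46.2%

Post-stratification weights by population share, not respondent share:
  Grade 4: (2,100/10,000) × 39 = 8.19
  Grade 5: (2,700/10,000) × 29.4 = 7.938
  Grade 6: (2,200/10,000) × 66.7 = 14.674
  Grade 7: (1,300/10,000) × 78.7 = 10.231
  Grade 8: (1,700/10,000) × 30.4 = 5.168
Post-stratified estimate = 46.201 → 46.2%.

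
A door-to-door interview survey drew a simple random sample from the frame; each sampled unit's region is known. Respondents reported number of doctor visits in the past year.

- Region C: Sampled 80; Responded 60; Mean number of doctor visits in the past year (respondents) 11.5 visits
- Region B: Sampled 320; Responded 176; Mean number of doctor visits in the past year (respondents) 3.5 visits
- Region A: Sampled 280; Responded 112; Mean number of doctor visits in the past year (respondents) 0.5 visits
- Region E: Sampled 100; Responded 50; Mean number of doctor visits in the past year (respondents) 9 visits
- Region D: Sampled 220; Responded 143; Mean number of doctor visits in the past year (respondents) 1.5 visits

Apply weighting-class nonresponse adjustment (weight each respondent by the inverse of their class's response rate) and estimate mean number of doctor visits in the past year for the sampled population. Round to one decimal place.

3.4

Class response rates: Region C 60/80 = 75%, Region B 176/320 = 55%, Region A 112/280 = 40%, Region E 50/100 = 50%, Region D 143/220 = 65%.
With weight = n_sampled/n_responded per class, the weighted class total is n_sampled:
  Region C: 80 × 11.5 = 920
  Region B: 320 × 3.5 = 1120
  Region A: 280 × 0.5 = 140
  Region E: 100 × 9 = 900
  Region D: 220 × 1.5 = 330
Adjusted estimate = 3410 / 1,000 = 3.41 → 3.4.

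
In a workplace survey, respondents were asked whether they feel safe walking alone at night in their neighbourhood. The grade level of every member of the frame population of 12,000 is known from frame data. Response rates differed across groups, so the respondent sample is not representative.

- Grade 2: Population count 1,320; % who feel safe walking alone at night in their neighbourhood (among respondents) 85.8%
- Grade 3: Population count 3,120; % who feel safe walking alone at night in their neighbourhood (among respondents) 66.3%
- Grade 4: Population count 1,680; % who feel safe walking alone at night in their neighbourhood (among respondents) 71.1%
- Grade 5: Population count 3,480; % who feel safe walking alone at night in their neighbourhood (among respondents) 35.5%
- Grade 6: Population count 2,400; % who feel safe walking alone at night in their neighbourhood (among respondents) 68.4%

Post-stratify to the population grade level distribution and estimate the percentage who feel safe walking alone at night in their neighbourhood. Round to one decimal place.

60.6%

Post-stratification weights by population share, not respondent share:
  Grade 2: (1,320/12,000) × 85.8 = 9.438
  Grade 3: (3,120/12,000) × 66.3 = 17.238
  Grade 4: (1,680/12,000) × 71.1 = 9.954
  Grade 5: (3,480/12,000) × 35.5 = 10.295
  Grade 6: (2,400/12,000) × 68.4 = 13.68
Post-stratified estimate = 60.605 → 60.6%.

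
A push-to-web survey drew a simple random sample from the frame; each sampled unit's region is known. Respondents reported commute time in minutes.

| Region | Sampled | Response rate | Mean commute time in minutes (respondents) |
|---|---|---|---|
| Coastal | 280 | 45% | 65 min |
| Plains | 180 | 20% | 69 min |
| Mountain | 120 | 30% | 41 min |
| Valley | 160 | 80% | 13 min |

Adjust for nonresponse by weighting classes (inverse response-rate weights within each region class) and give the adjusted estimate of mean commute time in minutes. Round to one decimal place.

50.8

Each respondent's weight = sampled/responded in their class; summing within a class gives n_sampled, so:
  Coastal: 280 × 65 = 18,200
  Plains: 180 × 69 = 12,420
  Mountain: 120 × 41 = 4920
  Valley: 160 × 13 = 2080
Adjusted estimate = 37,620 / 740 = 50.8378 → 50.8.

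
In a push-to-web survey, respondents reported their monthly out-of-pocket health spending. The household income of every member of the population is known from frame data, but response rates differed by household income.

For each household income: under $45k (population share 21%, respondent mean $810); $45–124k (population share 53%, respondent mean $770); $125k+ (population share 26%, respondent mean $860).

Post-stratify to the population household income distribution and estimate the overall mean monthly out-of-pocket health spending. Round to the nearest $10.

$800

Each cell contributes population-share × respondent value:
  under $45k: 0.21 × 810 = 170.1
  $45–124k: 0.53 × 770 = 408.1
  $125k+: 0.26 × 860 = 223.6
Post-stratified estimate = 801.8 → $800.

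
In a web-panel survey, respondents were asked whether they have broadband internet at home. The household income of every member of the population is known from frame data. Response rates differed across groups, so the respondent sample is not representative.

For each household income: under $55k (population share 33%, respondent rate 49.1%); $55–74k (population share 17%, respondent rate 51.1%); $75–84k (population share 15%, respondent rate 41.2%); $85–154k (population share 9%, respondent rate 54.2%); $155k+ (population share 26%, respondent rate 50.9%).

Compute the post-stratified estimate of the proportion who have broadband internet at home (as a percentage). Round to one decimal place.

49.2%

Reweight to the known household income distribution:
  under $55k: 0.33 × 49.1 = 16.203
  $55–74k: 0.17 × 51.1 = 8.687
  $75–84k: 0.15 × 41.2 = 6.18
  $85–154k: 0.09 × 54.2 = 4.878
  $155k+: 0.26 × 50.9 = 13.234
Post-stratified estimate = 49.182 → 49.2%.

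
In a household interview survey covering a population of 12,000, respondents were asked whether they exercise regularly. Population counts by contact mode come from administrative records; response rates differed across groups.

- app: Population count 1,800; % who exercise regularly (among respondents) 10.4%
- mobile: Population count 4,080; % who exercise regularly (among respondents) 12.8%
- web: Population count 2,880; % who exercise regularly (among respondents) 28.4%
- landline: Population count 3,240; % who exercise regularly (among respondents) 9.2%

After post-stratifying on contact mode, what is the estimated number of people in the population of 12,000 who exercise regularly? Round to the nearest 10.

Each cell contributes its population count × the respondent rate:
  app: 1,800 × 10.4% = 187.2
  mobile: 4,080 × 12.8% = 522.24
  web: 2,880 × 28.4% = 817.92
  landline: 3,240 × 9.2% = 298.08
Estimated total = 1825.44 → 1,830.

1,830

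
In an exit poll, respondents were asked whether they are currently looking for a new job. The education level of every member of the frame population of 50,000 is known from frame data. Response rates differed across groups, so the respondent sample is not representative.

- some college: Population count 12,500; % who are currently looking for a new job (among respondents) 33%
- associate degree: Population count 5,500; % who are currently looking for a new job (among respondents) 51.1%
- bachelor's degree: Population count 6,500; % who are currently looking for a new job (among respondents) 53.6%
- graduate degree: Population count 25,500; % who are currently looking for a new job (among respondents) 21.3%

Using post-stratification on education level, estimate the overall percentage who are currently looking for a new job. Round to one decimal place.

Weight each group's respondent value by its population share:
  some college: (12,500/50,000) × 33 = 8.25
  associate degree: (5,500/50,000) × 51.1 = 5.621
  bachelor's degree: (6,500/50,000) × 53.6 = 6.968
  graduate degree: (25,500/50,000) × 21.3 = 10.863
Post-stratified estimate = 31.702 → 31.7%.

31.7%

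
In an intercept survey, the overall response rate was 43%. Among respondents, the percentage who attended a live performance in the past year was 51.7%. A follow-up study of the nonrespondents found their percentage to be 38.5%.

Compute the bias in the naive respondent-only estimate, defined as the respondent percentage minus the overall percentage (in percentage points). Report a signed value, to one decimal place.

+7.5 percentage points

Nonresponse fraction = 1 − 0.43 = 0.57.
Bias = (nonresponse fraction) × (respondent percentage − nonrespondent percentage)
     = 0.57 × (51.7 − 38.5) = 0.57 × 13.2 = 7.524.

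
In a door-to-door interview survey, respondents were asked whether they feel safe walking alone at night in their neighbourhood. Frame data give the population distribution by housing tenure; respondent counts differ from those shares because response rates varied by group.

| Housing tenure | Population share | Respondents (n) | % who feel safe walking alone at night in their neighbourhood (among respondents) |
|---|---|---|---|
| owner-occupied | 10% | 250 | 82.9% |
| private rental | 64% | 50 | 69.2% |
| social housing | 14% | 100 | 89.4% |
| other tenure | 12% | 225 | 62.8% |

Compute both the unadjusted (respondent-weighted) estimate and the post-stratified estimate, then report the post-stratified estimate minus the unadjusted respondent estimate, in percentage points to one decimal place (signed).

-3.0 percentage points

Without adjustment, the pooled respondent share is:
  (250/625)×82.9 + (50/625)×69.2 + (100/625)×89.4 + (225/625)×62.8 = 75.608%
Post-stratified estimate weights by population shares:
  0.1×82.9 + 0.64×69.2 + 0.14×89.4 + 0.12×62.8 = 72.63%
Difference = 72.63 − 75.608 = -2.978 pp.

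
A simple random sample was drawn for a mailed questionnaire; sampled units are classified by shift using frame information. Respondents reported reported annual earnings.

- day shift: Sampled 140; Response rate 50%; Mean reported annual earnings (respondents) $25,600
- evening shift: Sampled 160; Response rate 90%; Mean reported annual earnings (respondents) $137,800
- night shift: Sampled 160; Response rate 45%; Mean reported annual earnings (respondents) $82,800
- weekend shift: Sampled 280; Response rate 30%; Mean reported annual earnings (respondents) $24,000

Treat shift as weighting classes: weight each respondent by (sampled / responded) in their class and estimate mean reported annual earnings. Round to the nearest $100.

$61,600

Inverse-response-rate weighting restores each class to its sampled count, so class totals weight by n_sampled:
  day shift: 140 × 25,600 = 3,584,000
  evening shift: 160 × 137,800 = 22,048,000
  night shift: 160 × 82,800 = 13,248,000
  weekend shift: 280 × 24,000 = 6,720,000
Adjusted estimate = 45,600,000 / 740 = 61621.6 → $61,600.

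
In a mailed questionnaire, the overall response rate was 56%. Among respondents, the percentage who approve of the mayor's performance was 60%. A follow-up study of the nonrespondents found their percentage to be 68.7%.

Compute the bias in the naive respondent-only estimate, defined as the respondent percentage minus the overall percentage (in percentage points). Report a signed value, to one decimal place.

Nonresponse fraction = 1 − 0.56 = 0.44.
Bias = (nonresponse fraction) × (respondent percentage − nonrespondent percentage)
     = 0.44 × (60 − 68.7) = 0.44 × -8.7 = -3.828.

-3.8 percentage points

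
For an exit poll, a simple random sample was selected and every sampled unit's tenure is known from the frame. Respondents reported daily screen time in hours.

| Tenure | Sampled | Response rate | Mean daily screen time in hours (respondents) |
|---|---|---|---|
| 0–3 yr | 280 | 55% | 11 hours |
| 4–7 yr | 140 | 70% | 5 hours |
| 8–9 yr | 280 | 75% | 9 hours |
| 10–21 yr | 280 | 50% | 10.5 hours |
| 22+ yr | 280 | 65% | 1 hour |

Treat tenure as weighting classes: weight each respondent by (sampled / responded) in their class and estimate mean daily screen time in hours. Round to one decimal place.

Inverse-response-rate weighting restores each class to its sampled count, so class totals weight by n_sampled:
  0–3 yr: 280 × 11 = 3080
  4–7 yr: 140 × 5 = 700
  8–9 yr: 280 × 9 = 2520
  10–21 yr: 280 × 10.5 = 2940
  22+ yr: 280 × 1 = 280
Adjusted estimate = 9520 / 1,260 = 7.55556 → 7.6.

7.6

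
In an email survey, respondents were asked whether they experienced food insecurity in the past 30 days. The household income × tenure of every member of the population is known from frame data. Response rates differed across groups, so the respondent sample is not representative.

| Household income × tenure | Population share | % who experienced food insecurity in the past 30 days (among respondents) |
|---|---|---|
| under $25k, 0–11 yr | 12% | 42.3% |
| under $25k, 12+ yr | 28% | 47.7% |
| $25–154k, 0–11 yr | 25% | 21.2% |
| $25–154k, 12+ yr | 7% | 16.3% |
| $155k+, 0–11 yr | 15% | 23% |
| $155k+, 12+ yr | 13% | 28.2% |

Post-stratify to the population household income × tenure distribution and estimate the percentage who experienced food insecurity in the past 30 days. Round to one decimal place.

Each cell contributes population-share × respondent value:
  under $25k, 0–11 yr: 0.12 × 42.3 = 5.076
  under $25k, 12+ yr: 0.28 × 47.7 = 13.356
  $25–154k, 0–11 yr: 0.25 × 21.2 = 5.3
  $25–154k, 12+ yr: 0.07 × 16.3 = 1.141
  $155k+, 0–11 yr: 0.15 × 23 = 3.45
  $155k+, 12+ yr: 0.13 × 28.2 = 3.666
Post-stratified estimate = 31.989 → 32.0%.

32.0%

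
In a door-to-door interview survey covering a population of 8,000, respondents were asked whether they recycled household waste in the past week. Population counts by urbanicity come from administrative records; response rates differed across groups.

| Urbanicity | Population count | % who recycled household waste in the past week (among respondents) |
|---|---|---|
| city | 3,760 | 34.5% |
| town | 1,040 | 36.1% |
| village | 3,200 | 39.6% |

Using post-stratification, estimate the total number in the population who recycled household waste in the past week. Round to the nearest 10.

2,940

Estimated count per cell = population count × respondent percentage:
  city: 3,760 × 34.5% = 1297.2
  town: 1,040 × 36.1% = 375.44
  village: 3,200 × 39.6% = 1267.2
Estimated total = 2939.84 → 2,940.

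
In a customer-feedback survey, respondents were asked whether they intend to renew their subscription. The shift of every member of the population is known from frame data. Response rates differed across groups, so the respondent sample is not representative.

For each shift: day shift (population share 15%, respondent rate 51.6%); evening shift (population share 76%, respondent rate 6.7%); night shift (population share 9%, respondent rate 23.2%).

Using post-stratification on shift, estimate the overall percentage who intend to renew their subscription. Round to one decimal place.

Weight each group's respondent value by its population share:
  day shift: 0.15 × 51.6 = 7.74
  evening shift: 0.76 × 6.7 = 5.092
  night shift: 0.09 × 23.2 = 2.088
Post-stratified estimate = 14.92 → 14.9%.

14.9%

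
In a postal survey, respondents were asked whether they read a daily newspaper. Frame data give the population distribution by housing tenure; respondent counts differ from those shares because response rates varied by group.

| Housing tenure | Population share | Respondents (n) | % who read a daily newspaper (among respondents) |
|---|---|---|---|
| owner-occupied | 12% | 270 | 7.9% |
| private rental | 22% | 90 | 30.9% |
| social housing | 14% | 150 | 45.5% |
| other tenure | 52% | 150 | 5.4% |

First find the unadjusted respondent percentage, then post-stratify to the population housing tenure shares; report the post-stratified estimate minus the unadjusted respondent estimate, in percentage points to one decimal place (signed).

-2.1 percentage points

Unadjusted (pooled respondent) estimate weights by respondent counts:
  (270/660)×7.9 + (90/660)×30.9 + (150/660)×45.5 + (150/660)×5.4 = 19.0136%
Reweighting by population housing tenure shares:
  0.12×7.9 + 0.22×30.9 + 0.14×45.5 + 0.52×5.4 = 16.924%
Difference = 16.924 − 19.0136 = -2.0896 pp.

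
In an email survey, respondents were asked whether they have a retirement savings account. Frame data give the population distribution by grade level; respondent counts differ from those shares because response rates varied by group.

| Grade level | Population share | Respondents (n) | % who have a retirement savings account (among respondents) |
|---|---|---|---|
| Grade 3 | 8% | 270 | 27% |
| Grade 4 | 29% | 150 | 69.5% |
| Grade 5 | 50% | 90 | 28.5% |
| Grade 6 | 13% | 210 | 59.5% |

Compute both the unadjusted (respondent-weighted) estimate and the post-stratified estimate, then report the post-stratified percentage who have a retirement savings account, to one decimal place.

44.3%

Naive respondent-only estimate (weights = respondent counts):
  (270/720)×27 + (150/720)×69.5 + (90/720)×28.5 + (210/720)×59.5 = 45.5208%
Reweighting by population grade level shares:
  0.08×27 + 0.29×69.5 + 0.5×28.5 + 0.13×59.5 = 44.3%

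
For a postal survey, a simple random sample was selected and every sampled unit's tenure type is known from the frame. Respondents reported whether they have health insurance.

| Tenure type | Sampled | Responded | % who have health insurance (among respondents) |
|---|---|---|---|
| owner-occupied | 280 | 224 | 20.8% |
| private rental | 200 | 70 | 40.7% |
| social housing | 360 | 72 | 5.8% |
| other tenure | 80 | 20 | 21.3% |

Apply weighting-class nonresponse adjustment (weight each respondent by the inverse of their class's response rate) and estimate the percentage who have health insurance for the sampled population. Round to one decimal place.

19.3%

Response rates by class: owner-occupied 224/280 = 80%, private rental 70/200 = 35%, social housing 72/360 = 20%, other tenure 20/80 = 25%.
With weight = n_sampled/n_responded per class, the weighted class total is n_sampled:
  owner-occupied: 280 × 20.8 = 5824
  private rental: 200 × 40.7 = 8140
  social housing: 360 × 5.8 = 2088
  other tenure: 80 × 21.3 = 1704
Adjusted estimate = 17,756 / 920 = 19.3 → 19.3%.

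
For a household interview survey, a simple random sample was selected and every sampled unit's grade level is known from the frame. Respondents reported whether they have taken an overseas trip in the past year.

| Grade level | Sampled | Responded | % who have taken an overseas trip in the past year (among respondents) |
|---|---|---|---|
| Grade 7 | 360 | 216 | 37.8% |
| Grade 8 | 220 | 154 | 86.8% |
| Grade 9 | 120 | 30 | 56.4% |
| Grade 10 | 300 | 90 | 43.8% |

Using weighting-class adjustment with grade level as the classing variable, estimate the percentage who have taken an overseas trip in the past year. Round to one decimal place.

Response rates by class: Grade 7 216/360 = 60%, Grade 8 154/220 = 70%, Grade 9 30/120 = 25%, Grade 10 90/300 = 30%.
Inverse-response-rate weighting restores each class to its sampled count, so class totals weight by n_sampled:
  Grade 7: 360 × 37.8 = 13608
  Grade 8: 220 × 86.8 = 19,096
  Grade 9: 120 × 56.4 = 6768
  Grade 10: 300 × 43.8 = 13,140
Adjusted estimate = 52,612 / 1,000 = 52.612 → 52.6%.

52.6%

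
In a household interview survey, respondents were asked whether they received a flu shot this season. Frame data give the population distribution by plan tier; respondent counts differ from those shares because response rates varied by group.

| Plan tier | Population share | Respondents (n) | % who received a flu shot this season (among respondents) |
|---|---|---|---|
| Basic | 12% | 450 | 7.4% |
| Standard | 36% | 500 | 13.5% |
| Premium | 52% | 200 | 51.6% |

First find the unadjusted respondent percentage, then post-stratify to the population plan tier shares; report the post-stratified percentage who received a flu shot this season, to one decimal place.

32.6%

Without adjustment, the pooled respondent share is:
  (450/1150)×7.4 + (500/1150)×13.5 + (200/1150)×51.6 = 17.7391%
Post-stratifying to population shares instead:
  0.12×7.4 + 0.36×13.5 + 0.52×51.6 = 32.58%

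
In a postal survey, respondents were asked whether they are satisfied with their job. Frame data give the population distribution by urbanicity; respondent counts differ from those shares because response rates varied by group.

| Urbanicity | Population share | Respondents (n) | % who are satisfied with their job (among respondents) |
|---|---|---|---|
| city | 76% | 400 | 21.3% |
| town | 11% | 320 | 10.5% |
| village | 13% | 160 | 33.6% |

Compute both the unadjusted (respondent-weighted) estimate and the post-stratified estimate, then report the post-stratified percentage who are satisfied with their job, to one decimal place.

21.7%

Naive respondent-only estimate (weights = respondent counts):
  (400/880)×21.3 + (320/880)×10.5 + (160/880)×33.6 = 19.6091%
Reweighting by population urbanicity shares:
  0.76×21.3 + 0.11×10.5 + 0.13×33.6 = 21.711%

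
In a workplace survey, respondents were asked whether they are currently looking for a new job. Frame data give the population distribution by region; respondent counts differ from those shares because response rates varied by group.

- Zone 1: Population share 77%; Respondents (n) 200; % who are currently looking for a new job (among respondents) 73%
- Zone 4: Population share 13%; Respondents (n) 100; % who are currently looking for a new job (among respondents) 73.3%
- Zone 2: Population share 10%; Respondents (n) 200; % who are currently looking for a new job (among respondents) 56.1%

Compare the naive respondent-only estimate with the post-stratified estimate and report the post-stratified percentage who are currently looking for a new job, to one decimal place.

71.3%

Unadjusted (pooled respondent) estimate weights by respondent counts:
  (200/500)×73 + (100/500)×73.3 + (200/500)×56.1 = 66.3%
Reweighting by population region shares:
  0.77×73 + 0.13×73.3 + 0.1×56.1 = 71.349%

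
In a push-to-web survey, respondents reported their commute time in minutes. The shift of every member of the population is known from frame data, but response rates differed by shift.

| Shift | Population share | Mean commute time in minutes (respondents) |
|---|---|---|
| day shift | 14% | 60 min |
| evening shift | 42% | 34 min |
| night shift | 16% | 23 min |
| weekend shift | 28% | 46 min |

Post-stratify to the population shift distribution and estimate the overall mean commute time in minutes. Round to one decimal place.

39.2

Weight each group's respondent value by its population share:
  day shift: 0.14 × 60 = 8.4
  evening shift: 0.42 × 34 = 14.28
  night shift: 0.16 × 23 = 3.68
  weekend shift: 0.28 × 46 = 12.88
Post-stratified estimate = 39.24 → 39.2.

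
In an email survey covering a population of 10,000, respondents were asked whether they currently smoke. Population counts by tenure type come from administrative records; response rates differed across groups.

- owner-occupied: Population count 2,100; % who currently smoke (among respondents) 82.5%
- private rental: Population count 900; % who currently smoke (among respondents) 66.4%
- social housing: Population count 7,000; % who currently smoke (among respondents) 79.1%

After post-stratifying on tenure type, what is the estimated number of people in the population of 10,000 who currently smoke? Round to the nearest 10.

7,870

Estimated count per cell = population count × respondent percentage:
  owner-occupied: 2,100 × 82.5% = 1732.5
  private rental: 900 × 66.4% = 597.6
  social housing: 7,000 × 79.1% = 5537
Estimated total = 7867.1 → 7,870.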